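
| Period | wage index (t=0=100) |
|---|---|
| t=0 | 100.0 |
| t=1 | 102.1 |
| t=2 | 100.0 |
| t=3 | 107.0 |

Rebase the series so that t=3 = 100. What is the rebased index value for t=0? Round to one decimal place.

Rebased(t=0) = 100.0 / 107.0 × 100 = 93.4579

93.5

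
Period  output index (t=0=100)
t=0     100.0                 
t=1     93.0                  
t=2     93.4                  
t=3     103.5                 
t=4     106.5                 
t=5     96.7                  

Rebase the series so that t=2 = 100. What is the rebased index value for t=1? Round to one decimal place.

99.6

Rebased(t=1) = 93.0 / 93.4 × 100 = 99.5717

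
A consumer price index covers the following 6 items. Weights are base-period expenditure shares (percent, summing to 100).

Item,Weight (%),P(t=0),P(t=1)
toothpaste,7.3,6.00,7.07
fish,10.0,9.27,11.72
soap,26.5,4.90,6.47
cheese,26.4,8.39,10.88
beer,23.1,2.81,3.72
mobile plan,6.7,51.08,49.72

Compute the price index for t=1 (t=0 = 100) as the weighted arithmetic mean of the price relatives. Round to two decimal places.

127.57

toothpaste: 7.3 × (7.07/6.00) = 7.3 × 1.178333 = 8.6018
fish: 10.0 × (11.72/9.27) = 10.0 × 1.264293 = 12.6429
soap: 26.5 × (6.47/4.90) = 26.5 × 1.320408 = 34.9908
cheese: 26.4 × (10.88/8.39) = 26.4 × 1.296782 = 34.2350
beer: 23.1 × (3.72/2.81) = 23.1 × 1.323843 = 30.5808
mobile plan: 6.7 × (49.72/51.08) = 6.7 × 0.973375 = 6.5216
Index = Σ wᵢ·(p₁ᵢ/p₀ᵢ) = 8.6018 + 12.6429 + 34.9908 + 34.2350 + 30.5808 + 6.5216 = 127.5730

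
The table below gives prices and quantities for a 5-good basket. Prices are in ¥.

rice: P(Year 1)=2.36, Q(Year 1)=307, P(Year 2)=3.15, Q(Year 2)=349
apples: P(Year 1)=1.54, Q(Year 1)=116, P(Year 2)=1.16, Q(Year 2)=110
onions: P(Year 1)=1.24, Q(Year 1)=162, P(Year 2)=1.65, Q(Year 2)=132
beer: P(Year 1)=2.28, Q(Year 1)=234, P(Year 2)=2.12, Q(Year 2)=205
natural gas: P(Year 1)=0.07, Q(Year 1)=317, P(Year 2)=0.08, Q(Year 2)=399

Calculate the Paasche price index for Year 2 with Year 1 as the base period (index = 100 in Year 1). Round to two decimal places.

115.69

Paasche price index uses current-period quantities as weights.
ΣP(Year 2)·Q(Year 2) = 3.15×349 + 1.16×110 + 1.65×132 + 2.12×205 + 0.08×399 = 1099.35 + 127.6 + 217.8 + 434.6 + 31.92 = 1911.27
ΣP(Year 1)·Q(Year 2) = 2.36×349 + 1.54×110 + 1.24×132 + 2.28×205 + 0.07×399 = 823.64 + 169.4 + 163.68 + 467.4 + 27.93 = 1652.05
Index = 1911.27 / 1652.05 × 100 = 115.6908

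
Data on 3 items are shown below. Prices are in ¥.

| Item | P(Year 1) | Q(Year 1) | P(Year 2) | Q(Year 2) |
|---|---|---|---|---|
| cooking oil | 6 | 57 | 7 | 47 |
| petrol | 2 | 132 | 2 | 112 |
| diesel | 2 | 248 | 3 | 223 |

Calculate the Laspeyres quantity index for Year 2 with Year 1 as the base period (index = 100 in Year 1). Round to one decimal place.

86.4

Laspeyres quantity index uses base-period prices as weights.
ΣP(Year 1)·Q(Year 2) = 6×47 + 2×112 + 2×223 = 282 + 224 + 446 = 952
ΣP(Year 1)·Q(Year 1) = 6×57 + 2×132 + 2×248 = 342 + 264 + 496 = 1102
Index = 952 / 1102 × 100 = 86.3884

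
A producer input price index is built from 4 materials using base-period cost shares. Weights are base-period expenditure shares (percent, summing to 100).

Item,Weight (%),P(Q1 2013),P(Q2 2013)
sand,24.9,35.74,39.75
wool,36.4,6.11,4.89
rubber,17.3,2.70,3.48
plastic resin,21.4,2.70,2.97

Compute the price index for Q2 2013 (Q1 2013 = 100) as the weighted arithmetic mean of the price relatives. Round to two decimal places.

102.66

sand: 24.9 × (39.75/35.74) = 24.9 × 1.112199 = 27.6938
wool: 36.4 × (4.89/6.11) = 36.4 × 0.800327 = 29.1319
rubber: 17.3 × (3.48/2.70) = 17.3 × 1.288889 = 22.2978
plastic resin: 21.4 × (2.97/2.70) = 21.4 × 1.100000 = 23.5400
Index = Σ wᵢ·(p₁ᵢ/p₀ᵢ) = 27.6938 + 29.1319 + 22.2978 + 23.5400 = 102.6635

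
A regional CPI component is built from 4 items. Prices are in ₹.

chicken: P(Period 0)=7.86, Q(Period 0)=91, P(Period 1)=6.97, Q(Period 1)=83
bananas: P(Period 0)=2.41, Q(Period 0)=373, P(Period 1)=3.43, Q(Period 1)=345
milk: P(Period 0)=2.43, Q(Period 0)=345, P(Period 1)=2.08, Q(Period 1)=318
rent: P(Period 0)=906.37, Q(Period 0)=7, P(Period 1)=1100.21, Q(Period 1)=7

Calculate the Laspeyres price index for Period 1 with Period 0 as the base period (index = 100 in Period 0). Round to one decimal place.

117.5

Laspeyres price index uses base-period quantities as weights.
ΣP(Period 1)·Q(Period 0) = 6.97×91 + 3.43×373 + 2.08×345 + 1100.21×7 = 634.27 + 1279.39 + 717.6 + 7701.47 = 10332.73
ΣP(Period 0)·Q(Period 0) = 7.86×91 + 2.41×373 + 2.43×345 + 906.37×7 = 715.26 + 898.93 + 838.35 + 6344.59 = 8797.13
Index = 10332.73 / 8797.13 × 100 = 117.4557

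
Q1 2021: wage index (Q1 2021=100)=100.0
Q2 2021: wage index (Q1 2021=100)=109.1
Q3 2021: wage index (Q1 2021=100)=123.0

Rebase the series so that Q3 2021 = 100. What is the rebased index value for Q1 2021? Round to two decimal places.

81.30

Rebased(Q1 2021) = 100.0 / 123.0 × 100 = 81.3008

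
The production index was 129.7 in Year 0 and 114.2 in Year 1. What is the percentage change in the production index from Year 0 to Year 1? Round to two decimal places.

Change = (114.2 − 129.7) / 129.7 × 100
       = -15.5 / 129.7 × 100 = -11.9507%

-11.95%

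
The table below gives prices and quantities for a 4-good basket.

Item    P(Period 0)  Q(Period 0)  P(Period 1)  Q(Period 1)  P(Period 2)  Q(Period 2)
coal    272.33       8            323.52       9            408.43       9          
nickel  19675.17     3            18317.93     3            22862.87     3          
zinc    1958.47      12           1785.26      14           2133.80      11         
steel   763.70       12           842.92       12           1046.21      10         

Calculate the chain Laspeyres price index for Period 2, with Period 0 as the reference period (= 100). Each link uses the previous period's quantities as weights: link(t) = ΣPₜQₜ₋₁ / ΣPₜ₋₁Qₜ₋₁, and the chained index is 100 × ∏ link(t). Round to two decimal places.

Link Period 0→Period 1:
ΣP(Period 1)Q(Period 0) = 323.52×8 + 18317.93×3 + 1785.26×12 + 842.92×12 = 2588.16 + 54953.79 + 21423.12 + 10115.04 = 89080.11
ΣP(Period 0)Q(Period 0) = 272.33×8 + 19675.17×3 + 1958.47×12 + 763.70×12 = 2178.64 + 59025.51 + 23501.64 + 9164.4 = 93870.19
link = 89080.11/93870.19 = 0.948971
Link Period 1→Period 2:
ΣP(Period 2)Q(Period 1) = 408.43×9 + 22862.87×3 + 2133.80×14 + 1046.21×12 = 3675.87 + 68588.61 + 29873.2 + 12554.52 = 114692.2
ΣP(Period 1)Q(Period 1) = 323.52×9 + 18317.93×3 + 1785.26×14 + 842.92×12 = 2911.68 + 54953.79 + 24993.64 + 10115.04 = 92974.15
link = 114692.2/92974.15 = 1.233592
Chained index = 100 × 0.948971 × 1.233592 = 117.0644

117.06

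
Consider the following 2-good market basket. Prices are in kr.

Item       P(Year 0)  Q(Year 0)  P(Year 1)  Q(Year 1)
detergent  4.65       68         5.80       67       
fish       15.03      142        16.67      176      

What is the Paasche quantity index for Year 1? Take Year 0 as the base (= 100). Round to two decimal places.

120.31

Paasche quantity index uses current-period prices as weights.
ΣP(Year 1)·Q(Year 1) = 5.80×67 + 16.67×176 = 388.6 + 2933.92 = 3322.52
ΣP(Year 1)·Q(Year 0) = 5.80×68 + 16.67×142 = 394.4 + 2367.14 = 2761.54
Index = 3322.52 / 2761.54 × 100 = 120.3140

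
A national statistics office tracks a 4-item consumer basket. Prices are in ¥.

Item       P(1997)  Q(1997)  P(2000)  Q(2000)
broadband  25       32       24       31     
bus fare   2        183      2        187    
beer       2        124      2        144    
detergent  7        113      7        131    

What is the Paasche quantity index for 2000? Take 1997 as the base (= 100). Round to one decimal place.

106.9

Paasche quantity index uses current-period prices as weights.
ΣP(2000)·Q(2000) = 24×31 + 2×187 + 2×144 + 7×131 = 744 + 374 + 288 + 917 = 2323
ΣP(2000)·Q(1997) = 24×32 + 2×183 + 2×124 + 7×113 = 768 + 366 + 248 + 791 = 2173
Index = 2323 / 2173 × 100 = 106.9029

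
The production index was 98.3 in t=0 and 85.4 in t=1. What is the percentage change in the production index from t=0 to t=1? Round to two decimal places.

Change = (85.4 − 98.3) / 98.3 × 100
       = -12.9 / 98.3 × 100 = -13.1231%

-13.12%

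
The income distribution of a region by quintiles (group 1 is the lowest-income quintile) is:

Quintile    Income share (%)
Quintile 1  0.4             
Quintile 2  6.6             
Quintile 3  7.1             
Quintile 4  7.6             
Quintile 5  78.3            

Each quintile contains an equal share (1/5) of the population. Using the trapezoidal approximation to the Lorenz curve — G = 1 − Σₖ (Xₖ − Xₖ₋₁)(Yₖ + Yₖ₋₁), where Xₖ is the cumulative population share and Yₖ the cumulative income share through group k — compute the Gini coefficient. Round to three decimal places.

Cumulative income shares Yₖ: 0.0040, 0.0700, 0.1410, 0.2170, 1.0000
Σ (Xₖ−Xₖ₋₁)(Yₖ+Yₖ₋₁) = (1/5)(0.0040+0.0000) + (1/5)(0.0700+0.0040) + (1/5)(0.1410+0.0700) + (1/5)(0.2170+0.1410) + (1/5)(1.0000+0.2170)
  = 0.0008 + 0.0148 + 0.0422 + 0.0716 + 0.2434 = 0.3728
G = 1 − 0.3728 = 0.6272

0.627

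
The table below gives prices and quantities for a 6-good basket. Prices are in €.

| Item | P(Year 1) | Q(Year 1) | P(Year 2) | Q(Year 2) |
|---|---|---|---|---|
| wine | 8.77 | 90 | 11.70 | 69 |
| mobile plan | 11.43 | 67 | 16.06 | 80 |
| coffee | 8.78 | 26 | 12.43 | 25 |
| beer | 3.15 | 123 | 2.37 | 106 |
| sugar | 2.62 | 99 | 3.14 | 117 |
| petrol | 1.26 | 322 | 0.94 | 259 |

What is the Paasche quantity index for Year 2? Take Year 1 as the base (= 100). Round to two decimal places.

97.25

Paasche quantity index uses current-period prices as weights.
ΣP(Year 2)·Q(Year 2) = 11.70×69 + 16.06×80 + 12.43×25 + 2.37×106 + 3.14×117 + 0.94×259 = 807.3 + 1284.8 + 310.75 + 251.22 + 367.38 + 243.46 = 3264.91
ΣP(Year 2)·Q(Year 1) = 11.70×90 + 16.06×67 + 12.43×26 + 2.37×123 + 3.14×99 + 0.94×322 = 1053 + 1076.02 + 323.18 + 291.51 + 310.86 + 302.68 = 3357.25
Index = 3264.91 / 3357.25 × 100 = 97.2495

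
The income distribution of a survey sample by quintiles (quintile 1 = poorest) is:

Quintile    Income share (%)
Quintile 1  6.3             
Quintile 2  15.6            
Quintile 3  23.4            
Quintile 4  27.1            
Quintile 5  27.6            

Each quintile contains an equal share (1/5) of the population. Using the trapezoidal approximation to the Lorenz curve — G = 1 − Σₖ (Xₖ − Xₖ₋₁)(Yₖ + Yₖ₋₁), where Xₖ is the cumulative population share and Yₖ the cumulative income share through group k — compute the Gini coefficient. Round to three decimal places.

Cumulative income shares Yₖ: 0.0630, 0.2190, 0.4530, 0.7240, 1.0000
Σ (Xₖ−Xₖ₋₁)(Yₖ+Yₖ₋₁) = (1/5)(0.0630+0.0000) + (1/5)(0.2190+0.0630) + (1/5)(0.4530+0.2190) + (1/5)(0.7240+0.4530) + (1/5)(1.0000+0.7240)
  = 0.0126 + 0.0564 + 0.1344 + 0.2354 + 0.3448 = 0.7836
G = 1 − 0.7836 = 0.2164

0.216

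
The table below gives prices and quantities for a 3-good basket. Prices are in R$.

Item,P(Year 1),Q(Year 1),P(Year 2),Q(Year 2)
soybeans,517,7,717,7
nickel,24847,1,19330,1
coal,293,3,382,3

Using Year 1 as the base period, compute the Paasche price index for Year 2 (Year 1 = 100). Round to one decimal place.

86.9

Paasche price index uses current-period quantities as weights.
ΣP(Year 2)·Q(Year 2) = 717×7 + 19330×1 + 382×3 = 5019 + 19330 + 1146 = 25495
ΣP(Year 1)·Q(Year 2) = 517×7 + 24847×1 + 293×3 = 3619 + 24847 + 879 = 29345
Index = 25495 / 29345 × 100 = 86.8802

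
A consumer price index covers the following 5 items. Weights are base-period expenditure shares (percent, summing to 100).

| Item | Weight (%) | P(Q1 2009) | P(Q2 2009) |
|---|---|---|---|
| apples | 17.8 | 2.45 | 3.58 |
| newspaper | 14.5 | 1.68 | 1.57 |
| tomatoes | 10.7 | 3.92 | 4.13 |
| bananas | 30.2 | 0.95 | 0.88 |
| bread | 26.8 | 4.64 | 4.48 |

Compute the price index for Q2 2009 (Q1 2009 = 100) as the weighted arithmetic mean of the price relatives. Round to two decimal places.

104.68

apples: 17.8 × (3.58/2.45) = 17.8 × 1.461224 = 26.0098
newspaper: 14.5 × (1.57/1.68) = 14.5 × 0.934524 = 13.5506
tomatoes: 10.7 × (4.13/3.92) = 10.7 × 1.053571 = 11.2732
bananas: 30.2 × (0.88/0.95) = 30.2 × 0.926316 = 27.9747
bread: 26.8 × (4.48/4.64) = 26.8 × 0.965517 = 25.8759
Index = Σ wᵢ·(p₁ᵢ/p₀ᵢ) = 26.0098 + 13.5506 + 11.2732 + 27.9747 + 25.8759 = 104.6842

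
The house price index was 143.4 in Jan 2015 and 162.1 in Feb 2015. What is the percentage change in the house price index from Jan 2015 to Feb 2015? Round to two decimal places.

13.04%

Change = (162.1 − 143.4) / 143.4 × 100
       = 18.7 / 143.4 × 100 = 13.0404%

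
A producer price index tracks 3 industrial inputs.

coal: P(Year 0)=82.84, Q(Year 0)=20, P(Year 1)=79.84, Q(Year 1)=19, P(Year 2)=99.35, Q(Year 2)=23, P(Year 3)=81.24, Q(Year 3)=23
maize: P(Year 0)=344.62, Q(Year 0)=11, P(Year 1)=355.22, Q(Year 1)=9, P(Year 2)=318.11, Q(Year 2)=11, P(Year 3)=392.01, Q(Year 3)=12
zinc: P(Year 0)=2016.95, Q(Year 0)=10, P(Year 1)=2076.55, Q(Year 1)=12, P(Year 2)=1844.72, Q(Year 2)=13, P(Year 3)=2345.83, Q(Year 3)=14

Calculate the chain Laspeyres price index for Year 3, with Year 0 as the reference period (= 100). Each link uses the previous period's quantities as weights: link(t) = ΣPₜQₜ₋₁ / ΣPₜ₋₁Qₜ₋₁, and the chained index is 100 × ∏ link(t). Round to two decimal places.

114.65

Link Year 0→Year 1:
ΣP(Year 1)Q(Year 0) = 79.84×20 + 355.22×11 + 2076.55×10 = 1596.8 + 3907.42 + 20765.5 = 26269.72
ΣP(Year 0)Q(Year 0) = 82.84×20 + 344.62×11 + 2016.95×10 = 1656.8 + 3790.82 + 20169.5 = 25617.12
link = 26269.72/25617.12 = 1.025475
Link Year 1→Year 2:
ΣP(Year 2)Q(Year 1) = 99.35×19 + 318.11×9 + 1844.72×12 = 1887.65 + 2862.99 + 22136.64 = 26887.28
ΣP(Year 1)Q(Year 1) = 79.84×19 + 355.22×9 + 2076.55×12 = 1516.96 + 3196.98 + 24918.6 = 29632.54
link = 26887.28/29632.54 = 0.907357
Link Year 2→Year 3:
ΣP(Year 3)Q(Year 2) = 81.24×23 + 392.01×11 + 2345.83×13 = 1868.52 + 4312.11 + 30495.79 = 36676.42
ΣP(Year 2)Q(Year 2) = 99.35×23 + 318.11×11 + 1844.72×13 = 2285.05 + 3499.21 + 23981.36 = 29765.62
link = 36676.42/29765.62 = 1.232174
Chained index = 100 × 1.025475 × 0.907357 × 1.232174 = 114.6503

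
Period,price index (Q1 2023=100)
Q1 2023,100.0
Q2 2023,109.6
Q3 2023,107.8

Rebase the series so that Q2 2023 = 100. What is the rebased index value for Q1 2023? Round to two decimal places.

Rebased(Q1 2023) = 100.0 / 109.6 × 100 = 91.2409

91.24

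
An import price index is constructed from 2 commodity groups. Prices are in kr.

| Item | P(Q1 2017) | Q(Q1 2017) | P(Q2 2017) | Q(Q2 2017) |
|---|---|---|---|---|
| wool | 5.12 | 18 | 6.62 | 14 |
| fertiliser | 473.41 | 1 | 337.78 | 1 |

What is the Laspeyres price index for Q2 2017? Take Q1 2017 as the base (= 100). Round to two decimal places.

80.79

Laspeyres price index uses base-period quantities as weights.
ΣP(Q2 2017)·Q(Q1 2017) = 6.62×18 + 337.78×1 = 119.16 + 337.78 = 456.94
ΣP(Q1 2017)·Q(Q1 2017) = 5.12×18 + 473.41×1 = 92.16 + 473.41 = 565.57
Index = 456.94 / 565.57 × 100 = 80.7928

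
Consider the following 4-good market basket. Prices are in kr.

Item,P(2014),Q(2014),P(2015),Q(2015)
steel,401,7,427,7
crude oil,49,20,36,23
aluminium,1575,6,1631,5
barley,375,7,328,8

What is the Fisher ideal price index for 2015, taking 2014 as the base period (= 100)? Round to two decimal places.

99.06

Laspeyres component (base-period weights):
ΣP(2015)Q(2014) = 427×7 + 36×20 + 1631×6 + 328×7 = 2989 + 720 + 9786 + 2296 = 15791
ΣP(2014)Q(2014) = 401×7 + 49×20 + 1575×6 + 375×7 = 2807 + 980 + 9450 + 2625 = 15862
L = 15791 / 15862 × 100 = 99.5524
Paasche component (current-period weights):
ΣP(2015)Q(2015) = 427×7 + 36×23 + 1631×5 + 328×8 = 2989 + 828 + 8155 + 2624 = 14596
ΣP(2014)Q(2015) = 401×7 + 49×23 + 1575×5 + 375×8 = 2807 + 1127 + 7875 + 3000 = 14809
P = 14596 / 14809 × 100 = 98.5617
Fisher = √(L × P) = √(99.5524 × 98.5617) = 99.0558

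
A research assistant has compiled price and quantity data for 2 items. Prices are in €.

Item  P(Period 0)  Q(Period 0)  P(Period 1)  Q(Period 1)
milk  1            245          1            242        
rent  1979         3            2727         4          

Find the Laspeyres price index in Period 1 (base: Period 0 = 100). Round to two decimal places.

Laspeyres price index uses base-period quantities as weights.
ΣP(Period 1)·Q(Period 0) = 1×245 + 2727×3 = 245 + 8181 = 8426
ΣP(Period 0)·Q(Period 0) = 1×245 + 1979×3 = 245 + 5937 = 6182
Index = 8426 / 6182 × 100 = 136.2989

136.30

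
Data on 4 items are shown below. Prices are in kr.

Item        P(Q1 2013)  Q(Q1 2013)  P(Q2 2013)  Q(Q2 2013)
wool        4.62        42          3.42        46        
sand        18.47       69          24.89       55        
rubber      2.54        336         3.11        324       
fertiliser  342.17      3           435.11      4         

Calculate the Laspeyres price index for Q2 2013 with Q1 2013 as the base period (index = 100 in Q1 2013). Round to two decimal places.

125.77

Laspeyres price index uses base-period quantities as weights.
ΣP(Q2 2013)·Q(Q1 2013) = 3.42×42 + 24.89×69 + 3.11×336 + 435.11×3 = 143.64 + 1717.41 + 1044.96 + 1305.33 = 4211.34
ΣP(Q1 2013)·Q(Q1 2013) = 4.62×42 + 18.47×69 + 2.54×336 + 342.17×3 = 194.04 + 1274.43 + 853.44 + 1026.51 = 3348.42
Index = 4211.34 / 3348.42 × 100 = 125.7710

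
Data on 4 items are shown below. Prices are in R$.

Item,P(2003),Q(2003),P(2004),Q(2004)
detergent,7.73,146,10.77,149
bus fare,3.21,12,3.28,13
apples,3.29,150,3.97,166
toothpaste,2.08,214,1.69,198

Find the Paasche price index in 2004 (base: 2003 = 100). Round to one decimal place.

Paasche price index uses current-period quantities as weights.
ΣP(2004)·Q(2004) = 10.77×149 + 3.28×13 + 3.97×166 + 1.69×198 = 1604.73 + 42.64 + 659.02 + 334.62 = 2641.01
ΣP(2003)·Q(2004) = 7.73×149 + 3.21×13 + 3.29×166 + 2.08×198 = 1151.77 + 41.73 + 546.14 + 411.84 = 2151.48
Index = 2641.01 / 2151.48 × 100 = 122.7532

122.8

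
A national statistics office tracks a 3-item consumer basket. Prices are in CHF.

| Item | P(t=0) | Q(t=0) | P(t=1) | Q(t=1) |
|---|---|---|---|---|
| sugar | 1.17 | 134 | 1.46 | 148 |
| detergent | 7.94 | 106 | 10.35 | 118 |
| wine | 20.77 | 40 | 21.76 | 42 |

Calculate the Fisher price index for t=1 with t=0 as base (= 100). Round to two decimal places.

118.43

Laspeyres component (base-period weights):
ΣP(t=1)Q(t=0) = 1.46×134 + 10.35×106 + 21.76×40 = 195.64 + 1097.1 + 870.4 = 2163.14
ΣP(t=0)Q(t=0) = 1.17×134 + 7.94×106 + 20.77×40 = 156.78 + 841.64 + 830.8 = 1829.22
L = 2163.14 / 1829.22 × 100 = 118.2548
Paasche component (current-period weights):
ΣP(t=1)Q(t=1) = 1.46×148 + 10.35×118 + 21.76×42 = 216.08 + 1221.3 + 913.92 = 2351.3
ΣP(t=0)Q(t=1) = 1.17×148 + 7.94×118 + 20.77×42 = 173.16 + 936.92 + 872.34 = 1982.42
P = 2351.3 / 1982.42 × 100 = 118.6076
Fisher = √(L × P) = √(118.2548 × 118.6076) = 118.4310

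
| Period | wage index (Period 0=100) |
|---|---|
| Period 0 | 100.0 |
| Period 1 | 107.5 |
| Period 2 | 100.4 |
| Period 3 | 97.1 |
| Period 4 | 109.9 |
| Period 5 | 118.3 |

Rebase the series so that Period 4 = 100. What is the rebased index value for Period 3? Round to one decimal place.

Rebased(Period 3) = 97.1 / 109.9 × 100 = 88.3530

88.4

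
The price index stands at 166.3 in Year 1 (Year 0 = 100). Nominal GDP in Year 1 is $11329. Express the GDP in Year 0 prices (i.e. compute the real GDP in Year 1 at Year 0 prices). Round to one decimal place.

6812.4

Real = Nominal ÷ (Index/100) = 11329 ÷ (166.3/100)
     = 11329 ÷ 1.663 = 6812.3873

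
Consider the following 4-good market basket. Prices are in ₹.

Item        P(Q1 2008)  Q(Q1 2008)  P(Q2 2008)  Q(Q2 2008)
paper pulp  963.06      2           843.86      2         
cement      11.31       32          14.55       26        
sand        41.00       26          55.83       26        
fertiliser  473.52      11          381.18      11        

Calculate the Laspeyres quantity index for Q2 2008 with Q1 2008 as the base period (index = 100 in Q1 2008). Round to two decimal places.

99.21

Laspeyres quantity index uses base-period prices as weights.
ΣP(Q1 2008)·Q(Q2 2008) = 963.06×2 + 11.31×26 + 41.00×26 + 473.52×11 = 1926.12 + 294.06 + 1066 + 5208.72 = 8494.9
ΣP(Q1 2008)·Q(Q1 2008) = 963.06×2 + 11.31×32 + 41.00×26 + 473.52×11 = 1926.12 + 361.92 + 1066 + 5208.72 = 8562.76
Index = 8494.9 / 8562.76 × 100 = 99.2075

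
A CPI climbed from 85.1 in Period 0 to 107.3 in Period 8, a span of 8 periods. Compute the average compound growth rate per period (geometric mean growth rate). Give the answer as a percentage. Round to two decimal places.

2.94%

Growth factor = (107.3/85.1)^(1/8) = (1.260870)^(1/8) = 1.029399
Growth rate = 1.029399 − 1 = 0.029399 = 2.9399%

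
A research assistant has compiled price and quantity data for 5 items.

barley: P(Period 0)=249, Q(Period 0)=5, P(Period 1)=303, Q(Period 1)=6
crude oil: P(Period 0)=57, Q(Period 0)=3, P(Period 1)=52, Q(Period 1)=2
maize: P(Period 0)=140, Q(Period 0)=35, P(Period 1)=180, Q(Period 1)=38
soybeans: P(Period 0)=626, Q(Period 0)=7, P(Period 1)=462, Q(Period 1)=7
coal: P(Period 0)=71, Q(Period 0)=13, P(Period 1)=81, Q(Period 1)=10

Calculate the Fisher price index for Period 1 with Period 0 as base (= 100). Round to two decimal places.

Laspeyres component (base-period weights):
ΣP(Period 1)Q(Period 0) = 303×5 + 52×3 + 180×35 + 462×7 + 81×13 = 1515 + 156 + 6300 + 3234 + 1053 = 12258
ΣP(Period 0)Q(Period 0) = 249×5 + 57×3 + 140×35 + 626×7 + 71×13 = 1245 + 171 + 4900 + 4382 + 923 = 11621
L = 12258 / 11621 × 100 = 105.4815
Paasche component (current-period weights):
ΣP(Period 1)Q(Period 1) = 303×6 + 52×2 + 180×38 + 462×7 + 81×10 = 1818 + 104 + 6840 + 3234 + 810 = 12806
ΣP(Period 0)Q(Period 1) = 249×6 + 57×2 + 140×38 + 626×7 + 71×10 = 1494 + 114 + 5320 + 4382 + 710 = 12020
P = 12806 / 12020 × 100 = 106.5391
Fisher = √(L × P) = √(105.4815 × 106.5391) = 106.0090

106.01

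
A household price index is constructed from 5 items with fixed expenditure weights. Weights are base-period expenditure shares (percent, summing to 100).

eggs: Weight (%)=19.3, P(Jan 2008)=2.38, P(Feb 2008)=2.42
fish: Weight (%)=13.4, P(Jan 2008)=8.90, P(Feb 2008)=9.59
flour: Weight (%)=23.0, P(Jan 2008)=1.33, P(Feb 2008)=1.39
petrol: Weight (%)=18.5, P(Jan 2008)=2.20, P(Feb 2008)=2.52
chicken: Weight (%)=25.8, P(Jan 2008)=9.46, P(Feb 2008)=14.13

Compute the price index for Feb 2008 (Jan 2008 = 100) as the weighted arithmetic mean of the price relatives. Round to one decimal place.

117.8

eggs: 19.3 × (2.42/2.38) = 19.3 × 1.016807 = 19.6244
fish: 13.4 × (9.59/8.90) = 13.4 × 1.077528 = 14.4389
flour: 23.0 × (1.39/1.33) = 23.0 × 1.045113 = 24.0376
petrol: 18.5 × (2.52/2.20) = 18.5 × 1.145455 = 21.1909
chicken: 25.8 × (14.13/9.46) = 25.8 × 1.493658 = 38.5364
Index = Σ wᵢ·(p₁ᵢ/p₀ᵢ) = 19.6244 + 14.4389 + 24.0376 + 21.1909 + 38.5364 = 117.8281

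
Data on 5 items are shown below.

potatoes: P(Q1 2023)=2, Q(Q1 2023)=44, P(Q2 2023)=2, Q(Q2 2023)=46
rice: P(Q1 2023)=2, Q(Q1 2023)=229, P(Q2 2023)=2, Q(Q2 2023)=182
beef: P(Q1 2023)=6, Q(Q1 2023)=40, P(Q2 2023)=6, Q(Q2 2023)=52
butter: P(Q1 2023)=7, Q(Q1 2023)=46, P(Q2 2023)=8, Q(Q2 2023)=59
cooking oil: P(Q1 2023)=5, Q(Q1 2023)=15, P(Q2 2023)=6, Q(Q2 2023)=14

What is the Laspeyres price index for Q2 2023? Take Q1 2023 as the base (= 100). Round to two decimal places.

105.16

Laspeyres price index uses base-period quantities as weights.
ΣP(Q2 2023)·Q(Q1 2023) = 2×44 + 2×229 + 6×40 + 8×46 + 6×15 = 88 + 458 + 240 + 368 + 90 = 1244
ΣP(Q1 2023)·Q(Q1 2023) = 2×44 + 2×229 + 6×40 + 7×46 + 5×15 = 88 + 458 + 240 + 322 + 75 = 1183
Index = 1244 / 1183 × 100 = 105.1564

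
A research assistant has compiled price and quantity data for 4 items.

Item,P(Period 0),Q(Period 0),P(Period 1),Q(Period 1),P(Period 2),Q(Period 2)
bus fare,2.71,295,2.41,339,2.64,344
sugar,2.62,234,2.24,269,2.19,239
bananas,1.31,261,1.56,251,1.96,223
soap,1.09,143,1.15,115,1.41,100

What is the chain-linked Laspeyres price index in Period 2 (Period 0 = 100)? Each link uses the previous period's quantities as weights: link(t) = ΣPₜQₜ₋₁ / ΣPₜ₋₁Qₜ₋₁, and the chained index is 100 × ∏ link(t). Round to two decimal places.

Link Period 0→Period 1:
ΣP(Period 1)Q(Period 0) = 2.41×295 + 2.24×234 + 1.56×261 + 1.15×143 = 710.95 + 524.16 + 407.16 + 164.45 = 1806.72
ΣP(Period 0)Q(Period 0) = 2.71×295 + 2.62×234 + 1.31×261 + 1.09×143 = 799.45 + 613.08 + 341.91 + 155.87 = 1910.31
link = 1806.72/1910.31 = 0.945773
Link Period 1→Period 2:
ΣP(Period 2)Q(Period 1) = 2.64×339 + 2.19×269 + 1.96×251 + 1.41×115 = 894.96 + 589.11 + 491.96 + 162.15 = 2138.18
ΣP(Period 1)Q(Period 1) = 2.41×339 + 2.24×269 + 1.56×251 + 1.15×115 = 816.99 + 602.56 + 391.56 + 132.25 = 1943.36
link = 2138.18/1943.36 = 1.100249
Chained index = 100 × 0.945773 × 1.100249 = 104.0586

104.06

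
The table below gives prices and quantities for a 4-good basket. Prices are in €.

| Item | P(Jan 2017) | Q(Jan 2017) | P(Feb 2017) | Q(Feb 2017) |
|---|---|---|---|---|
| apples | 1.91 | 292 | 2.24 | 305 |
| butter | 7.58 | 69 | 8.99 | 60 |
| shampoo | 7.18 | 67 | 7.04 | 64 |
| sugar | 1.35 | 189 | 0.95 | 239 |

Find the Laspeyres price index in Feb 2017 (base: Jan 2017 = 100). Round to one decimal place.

Laspeyres price index uses base-period quantities as weights.
ΣP(Feb 2017)·Q(Jan 2017) = 2.24×292 + 8.99×69 + 7.04×67 + 0.95×189 = 654.08 + 620.31 + 471.68 + 179.55 = 1925.62
ΣP(Jan 2017)·Q(Jan 2017) = 1.91×292 + 7.58×69 + 7.18×67 + 1.35×189 = 557.72 + 523.02 + 481.06 + 255.15 = 1816.95
Index = 1925.62 / 1816.95 × 100 = 105.9809

106.0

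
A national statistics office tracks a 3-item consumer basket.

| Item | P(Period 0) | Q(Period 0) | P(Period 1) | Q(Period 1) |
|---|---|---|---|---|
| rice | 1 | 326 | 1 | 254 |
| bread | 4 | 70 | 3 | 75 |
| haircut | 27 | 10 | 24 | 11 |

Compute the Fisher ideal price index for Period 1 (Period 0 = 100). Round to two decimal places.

87.94

Laspeyres component (base-period weights):
ΣP(Period 1)Q(Period 0) = 1×326 + 3×70 + 24×10 = 326 + 210 + 240 = 776
ΣP(Period 0)Q(Period 0) = 1×326 + 4×70 + 27×10 = 326 + 280 + 270 = 876
L = 776 / 876 × 100 = 88.5845
Paasche component (current-period weights):
ΣP(Period 1)Q(Period 1) = 1×254 + 3×75 + 24×11 = 254 + 225 + 264 = 743
ΣP(Period 0)Q(Period 1) = 1×254 + 4×75 + 27×11 = 254 + 300 + 297 = 851
P = 743 / 851 × 100 = 87.3090
Fisher = √(L × P) = √(88.5845 × 87.3090) = 87.9444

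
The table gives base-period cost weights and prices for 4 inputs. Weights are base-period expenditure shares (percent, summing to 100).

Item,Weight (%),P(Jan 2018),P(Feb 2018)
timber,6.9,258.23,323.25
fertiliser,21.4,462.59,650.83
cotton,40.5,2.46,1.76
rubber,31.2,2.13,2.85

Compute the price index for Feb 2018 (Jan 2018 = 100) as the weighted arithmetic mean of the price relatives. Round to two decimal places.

109.47

timber: 6.9 × (323.25/258.23) = 6.9 × 1.251791 = 8.6374
fertiliser: 21.4 × (650.83/462.59) = 21.4 × 1.406926 = 30.1082
cotton: 40.5 × (1.76/2.46) = 40.5 × 0.715447 = 28.9756
rubber: 31.2 × (2.85/2.13) = 31.2 × 1.338028 = 41.7465
Index = Σ wᵢ·(p₁ᵢ/p₀ᵢ) = 8.6374 + 30.1082 + 28.9756 + 41.7465 = 109.4677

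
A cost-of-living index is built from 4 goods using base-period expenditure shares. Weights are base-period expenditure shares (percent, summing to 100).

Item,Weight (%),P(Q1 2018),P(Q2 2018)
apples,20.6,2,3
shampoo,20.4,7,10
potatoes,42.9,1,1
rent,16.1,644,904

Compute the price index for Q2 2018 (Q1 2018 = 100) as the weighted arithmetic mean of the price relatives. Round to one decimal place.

apples: 20.6 × (3/2) = 20.6 × 1.500000 = 30.9000
shampoo: 20.4 × (10/7) = 20.4 × 1.428571 = 29.1429
potatoes: 42.9 × (1/1) = 42.9 × 1.000000 = 42.9000
rent: 16.1 × (904/644) = 16.1 × 1.403727 = 22.6000
Index = Σ wᵢ·(p₁ᵢ/p₀ᵢ) = 30.9000 + 29.1429 + 42.9000 + 22.6000 = 125.5429

125.5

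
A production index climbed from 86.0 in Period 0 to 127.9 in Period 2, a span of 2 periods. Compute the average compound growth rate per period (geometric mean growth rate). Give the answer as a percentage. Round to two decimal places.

21.95%

Growth factor = (127.9/86.0)^(1/2) = (1.487209)^(1/2) = 1.219512
Growth rate = 1.219512 − 1 = 0.219512 = 21.9512%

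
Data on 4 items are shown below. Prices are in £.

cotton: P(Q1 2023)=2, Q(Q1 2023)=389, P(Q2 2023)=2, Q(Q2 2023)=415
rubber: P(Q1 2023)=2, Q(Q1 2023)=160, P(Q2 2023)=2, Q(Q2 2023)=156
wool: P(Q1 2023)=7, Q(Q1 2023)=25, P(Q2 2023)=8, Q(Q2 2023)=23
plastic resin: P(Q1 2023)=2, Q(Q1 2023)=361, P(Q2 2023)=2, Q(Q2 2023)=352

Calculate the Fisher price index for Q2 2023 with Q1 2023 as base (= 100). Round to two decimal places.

Laspeyres component (base-period weights):
ΣP(Q2 2023)Q(Q1 2023) = 2×389 + 2×160 + 8×25 + 2×361 = 778 + 320 + 200 + 722 = 2020
ΣP(Q1 2023)Q(Q1 2023) = 2×389 + 2×160 + 7×25 + 2×361 = 778 + 320 + 175 + 722 = 1995
L = 2020 / 1995 × 100 = 101.2531
Paasche component (current-period weights):
ΣP(Q2 2023)Q(Q2 2023) = 2×415 + 2×156 + 8×23 + 2×352 = 830 + 312 + 184 + 704 = 2030
ΣP(Q1 2023)Q(Q2 2023) = 2×415 + 2×156 + 7×23 + 2×352 = 830 + 312 + 161 + 704 = 2007
P = 2030 / 2007 × 100 = 101.1460
Fisher = √(L × P) = √(101.2531 × 101.1460) = 101.1995

101.20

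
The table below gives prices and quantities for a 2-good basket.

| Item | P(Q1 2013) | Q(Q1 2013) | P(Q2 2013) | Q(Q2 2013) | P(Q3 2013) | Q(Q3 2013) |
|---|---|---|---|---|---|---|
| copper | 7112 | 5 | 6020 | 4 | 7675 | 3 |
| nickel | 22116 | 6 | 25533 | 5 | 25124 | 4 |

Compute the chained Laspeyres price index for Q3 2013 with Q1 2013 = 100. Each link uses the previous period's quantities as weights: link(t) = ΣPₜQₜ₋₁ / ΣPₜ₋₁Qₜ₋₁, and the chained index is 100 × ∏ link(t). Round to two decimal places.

112.22

Link Q1 2013→Q2 2013:
ΣP(Q2 2013)Q(Q1 2013) = 6020×5 + 25533×6 = 30100 + 153198 = 183298
ΣP(Q1 2013)Q(Q1 2013) = 7112×5 + 22116×6 = 35560 + 132696 = 168256
link = 183298/168256 = 1.089399
Link Q2 2013→Q3 2013:
ΣP(Q3 2013)Q(Q2 2013) = 7675×4 + 25124×5 = 30700 + 125620 = 156320
ΣP(Q2 2013)Q(Q2 2013) = 6020×4 + 25533×5 = 24080 + 127665 = 151745
link = 156320/151745 = 1.030149
Chained index = 100 × 1.089399 × 1.030149 = 112.2244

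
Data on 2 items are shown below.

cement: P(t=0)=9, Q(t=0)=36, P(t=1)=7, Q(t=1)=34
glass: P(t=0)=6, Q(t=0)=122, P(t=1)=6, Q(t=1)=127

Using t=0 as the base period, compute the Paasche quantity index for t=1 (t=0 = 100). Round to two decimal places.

101.63

Paasche quantity index uses current-period prices as weights.
ΣP(t=1)·Q(t=1) = 7×34 + 6×127 = 238 + 762 = 1000
ΣP(t=1)·Q(t=0) = 7×36 + 6×122 = 252 + 732 = 984
Index = 1000 / 984 × 100 = 101.6260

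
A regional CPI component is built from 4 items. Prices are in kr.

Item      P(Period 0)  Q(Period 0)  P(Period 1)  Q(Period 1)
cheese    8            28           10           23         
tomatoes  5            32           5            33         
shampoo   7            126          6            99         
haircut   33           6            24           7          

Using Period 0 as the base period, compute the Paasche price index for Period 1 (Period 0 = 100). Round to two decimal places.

Paasche price index uses current-period quantities as weights.
ΣP(Period 1)·Q(Period 1) = 10×23 + 5×33 + 6×99 + 24×7 = 230 + 165 + 594 + 168 = 1157
ΣP(Period 0)·Q(Period 1) = 8×23 + 5×33 + 7×99 + 33×7 = 184 + 165 + 693 + 231 = 1273
Index = 1157 / 1273 × 100 = 90.8877

90.89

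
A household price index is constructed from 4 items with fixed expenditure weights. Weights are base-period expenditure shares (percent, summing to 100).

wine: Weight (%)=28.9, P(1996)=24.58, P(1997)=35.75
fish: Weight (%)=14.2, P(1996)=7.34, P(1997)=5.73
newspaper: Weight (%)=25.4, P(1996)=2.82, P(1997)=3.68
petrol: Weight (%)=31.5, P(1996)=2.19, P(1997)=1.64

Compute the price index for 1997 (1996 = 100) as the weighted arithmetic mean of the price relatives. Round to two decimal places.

109.85

wine: 28.9 × (35.75/24.58) = 28.9 × 1.454434 = 42.0332
fish: 14.2 × (5.73/7.34) = 14.2 × 0.780654 = 11.0853
newspaper: 25.4 × (3.68/2.82) = 25.4 × 1.304965 = 33.1461
petrol: 31.5 × (1.64/2.19) = 31.5 × 0.748858 = 23.5890
Index = Σ wᵢ·(p₁ᵢ/p₀ᵢ) = 42.0332 + 11.0853 + 33.1461 + 23.5890 = 109.8536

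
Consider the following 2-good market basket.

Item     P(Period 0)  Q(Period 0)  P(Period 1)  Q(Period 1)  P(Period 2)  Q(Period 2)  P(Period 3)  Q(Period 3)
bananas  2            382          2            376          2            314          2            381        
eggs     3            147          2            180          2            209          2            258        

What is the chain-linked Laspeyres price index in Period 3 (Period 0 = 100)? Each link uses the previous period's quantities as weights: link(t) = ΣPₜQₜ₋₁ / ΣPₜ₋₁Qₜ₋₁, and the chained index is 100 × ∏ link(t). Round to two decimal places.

Link Period 0→Period 1:
ΣP(Period 1)Q(Period 0) = 2×382 + 2×147 = 764 + 294 = 1058
ΣP(Period 0)Q(Period 0) = 2×382 + 3×147 = 764 + 441 = 1205
link = 1058/1205 = 0.878008
Link Period 1→Period 2:
ΣP(Period 2)Q(Period 1) = 2×376 + 2×180 = 752 + 360 = 1112
ΣP(Period 1)Q(Period 1) = 2×376 + 2×180 = 752 + 360 = 1112
link = 1112/1112 = 1.000000
Link Period 2→Period 3:
ΣP(Period 3)Q(Period 2) = 2×314 + 2×209 = 628 + 418 = 1046
ΣP(Period 2)Q(Period 2) = 2×314 + 2×209 = 628 + 418 = 1046
link = 1046/1046 = 1.000000
Chained index = 100 × 0.878008 × 1.000000 × 1.000000 = 87.8008

87.80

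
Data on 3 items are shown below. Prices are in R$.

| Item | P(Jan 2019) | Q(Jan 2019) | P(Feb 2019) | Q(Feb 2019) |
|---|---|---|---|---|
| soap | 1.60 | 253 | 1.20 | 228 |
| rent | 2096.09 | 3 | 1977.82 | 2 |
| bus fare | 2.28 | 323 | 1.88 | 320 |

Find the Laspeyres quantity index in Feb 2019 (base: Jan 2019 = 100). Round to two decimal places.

71.16

Laspeyres quantity index uses base-period prices as weights.
ΣP(Jan 2019)·Q(Feb 2019) = 1.60×228 + 2096.09×2 + 2.28×320 = 364.8 + 4192.18 + 729.6 = 5286.58
ΣP(Jan 2019)·Q(Jan 2019) = 1.60×253 + 2096.09×3 + 2.28×323 = 404.8 + 6288.27 + 736.44 = 7429.51
Index = 5286.58 / 7429.51 × 100 = 71.1565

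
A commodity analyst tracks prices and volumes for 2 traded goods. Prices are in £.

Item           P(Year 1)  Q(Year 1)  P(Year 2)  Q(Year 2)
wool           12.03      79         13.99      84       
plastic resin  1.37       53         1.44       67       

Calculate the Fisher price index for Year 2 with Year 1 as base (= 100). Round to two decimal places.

Laspeyres component (base-period weights):
ΣP(Year 2)Q(Year 1) = 13.99×79 + 1.44×53 = 1105.21 + 76.32 = 1181.53
ΣP(Year 1)Q(Year 1) = 12.03×79 + 1.37×53 = 950.37 + 72.61 = 1022.98
L = 1181.53 / 1022.98 × 100 = 115.4988
Paasche component (current-period weights):
ΣP(Year 2)Q(Year 2) = 13.99×84 + 1.44×67 = 1175.16 + 96.48 = 1271.64
ΣP(Year 1)Q(Year 2) = 12.03×84 + 1.37×67 = 1010.52 + 91.79 = 1102.31
P = 1271.64 / 1102.31 × 100 = 115.3614
Fisher = √(L × P) = √(115.4988 × 115.3614) = 115.4301

115.43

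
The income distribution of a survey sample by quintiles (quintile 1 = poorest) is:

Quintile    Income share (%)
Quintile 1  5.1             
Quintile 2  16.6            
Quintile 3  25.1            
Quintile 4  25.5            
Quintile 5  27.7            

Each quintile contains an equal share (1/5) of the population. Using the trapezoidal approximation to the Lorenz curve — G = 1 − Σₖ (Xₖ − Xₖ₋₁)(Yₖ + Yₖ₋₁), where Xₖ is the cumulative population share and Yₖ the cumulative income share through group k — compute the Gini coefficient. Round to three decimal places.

0.216

Cumulative income shares Yₖ: 0.0510, 0.2170, 0.4680, 0.7230, 1.0000
Σ (Xₖ−Xₖ₋₁)(Yₖ+Yₖ₋₁) = (1/5)(0.0510+0.0000) + (1/5)(0.2170+0.0510) + (1/5)(0.4680+0.2170) + (1/5)(0.7230+0.4680) + (1/5)(1.0000+0.7230)
  = 0.0102 + 0.0536 + 0.1370 + 0.2382 + 0.3446 = 0.7836
G = 1 − 0.7836 = 0.2164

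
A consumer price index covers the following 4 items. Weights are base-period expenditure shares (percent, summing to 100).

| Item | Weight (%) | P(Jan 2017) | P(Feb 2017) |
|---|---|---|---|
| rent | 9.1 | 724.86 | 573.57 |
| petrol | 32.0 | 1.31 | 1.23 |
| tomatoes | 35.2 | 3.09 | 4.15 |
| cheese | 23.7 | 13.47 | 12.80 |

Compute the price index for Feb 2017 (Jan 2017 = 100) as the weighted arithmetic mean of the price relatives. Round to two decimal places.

107.04

rent: 9.1 × (573.57/724.86) = 9.1 × 0.791284 = 7.2007
petrol: 32.0 × (1.23/1.31) = 32.0 × 0.938931 = 30.0458
tomatoes: 35.2 × (4.15/3.09) = 35.2 × 1.343042 = 47.2751
cheese: 23.7 × (12.80/13.47) = 23.7 × 0.950260 = 22.5212
Index = Σ wᵢ·(p₁ᵢ/p₀ᵢ) = 7.2007 + 30.0458 + 47.2751 + 22.5212 = 107.0427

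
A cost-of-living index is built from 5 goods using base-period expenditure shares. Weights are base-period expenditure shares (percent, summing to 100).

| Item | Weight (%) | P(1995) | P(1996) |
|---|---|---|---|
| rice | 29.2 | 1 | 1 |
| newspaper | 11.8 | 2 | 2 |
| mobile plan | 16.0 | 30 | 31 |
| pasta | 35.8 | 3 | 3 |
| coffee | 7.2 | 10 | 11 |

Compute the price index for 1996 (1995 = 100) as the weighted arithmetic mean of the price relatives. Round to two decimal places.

rice: 29.2 × (1/1) = 29.2 × 1.000000 = 29.2000
newspaper: 11.8 × (2/2) = 11.8 × 1.000000 = 11.8000
mobile plan: 16.0 × (31/30) = 16.0 × 1.033333 = 16.5333
pasta: 35.8 × (3/3) = 35.8 × 1.000000 = 35.8000
coffee: 7.2 × (11/10) = 7.2 × 1.100000 = 7.9200
Index = Σ wᵢ·(p₁ᵢ/p₀ᵢ) = 29.2000 + 11.8000 + 16.5333 + 35.8000 + 7.9200 = 101.2533

101.25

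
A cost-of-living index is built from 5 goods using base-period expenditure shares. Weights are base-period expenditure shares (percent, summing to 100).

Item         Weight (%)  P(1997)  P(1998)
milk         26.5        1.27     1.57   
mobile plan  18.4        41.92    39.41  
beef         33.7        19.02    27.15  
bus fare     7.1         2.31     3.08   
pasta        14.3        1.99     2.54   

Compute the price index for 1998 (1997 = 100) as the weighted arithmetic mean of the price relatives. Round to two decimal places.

125.88

milk: 26.5 × (1.57/1.27) = 26.5 × 1.236220 = 32.7598
mobile plan: 18.4 × (39.41/41.92) = 18.4 × 0.940124 = 17.2983
beef: 33.7 × (27.15/19.02) = 33.7 × 1.427445 = 48.1049
bus fare: 7.1 × (3.08/2.31) = 7.1 × 1.333333 = 9.4667
pasta: 14.3 × (2.54/1.99) = 14.3 × 1.276382 = 18.2523
Index = Σ wᵢ·(p₁ᵢ/p₀ᵢ) = 32.7598 + 17.2983 + 48.1049 + 9.4667 + 18.2523 = 125.8819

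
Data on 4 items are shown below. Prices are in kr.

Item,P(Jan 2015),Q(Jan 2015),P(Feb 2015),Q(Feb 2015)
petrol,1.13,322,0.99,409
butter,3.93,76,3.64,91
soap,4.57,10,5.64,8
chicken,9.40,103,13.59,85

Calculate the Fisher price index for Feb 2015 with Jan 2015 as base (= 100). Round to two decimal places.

Laspeyres component (base-period weights):
ΣP(Feb 2015)Q(Jan 2015) = 0.99×322 + 3.64×76 + 5.64×10 + 13.59×103 = 318.78 + 276.64 + 56.4 + 1399.77 = 2051.59
ΣP(Jan 2015)Q(Jan 2015) = 1.13×322 + 3.93×76 + 4.57×10 + 9.40×103 = 363.86 + 298.68 + 45.7 + 968.2 = 1676.44
L = 2051.59 / 1676.44 × 100 = 122.3778
Paasche component (current-period weights):
ΣP(Feb 2015)Q(Feb 2015) = 0.99×409 + 3.64×91 + 5.64×8 + 13.59×85 = 404.91 + 331.24 + 45.12 + 1155.15 = 1936.42
ΣP(Jan 2015)Q(Feb 2015) = 1.13×409 + 3.93×91 + 4.57×8 + 9.40×85 = 462.17 + 357.63 + 36.56 + 799 = 1655.36
P = 1936.42 / 1655.36 × 100 = 116.9788
Fisher = √(L × P) = √(122.3778 × 116.9788) = 119.6478

119.65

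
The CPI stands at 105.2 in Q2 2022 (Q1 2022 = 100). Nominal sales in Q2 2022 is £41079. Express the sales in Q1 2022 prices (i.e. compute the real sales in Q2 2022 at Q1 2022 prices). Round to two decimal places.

39048.48

Real = Nominal ÷ (Index/100) = 41079 ÷ (105.2/100)
     = 41079 ÷ 1.052 = 39048.4791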